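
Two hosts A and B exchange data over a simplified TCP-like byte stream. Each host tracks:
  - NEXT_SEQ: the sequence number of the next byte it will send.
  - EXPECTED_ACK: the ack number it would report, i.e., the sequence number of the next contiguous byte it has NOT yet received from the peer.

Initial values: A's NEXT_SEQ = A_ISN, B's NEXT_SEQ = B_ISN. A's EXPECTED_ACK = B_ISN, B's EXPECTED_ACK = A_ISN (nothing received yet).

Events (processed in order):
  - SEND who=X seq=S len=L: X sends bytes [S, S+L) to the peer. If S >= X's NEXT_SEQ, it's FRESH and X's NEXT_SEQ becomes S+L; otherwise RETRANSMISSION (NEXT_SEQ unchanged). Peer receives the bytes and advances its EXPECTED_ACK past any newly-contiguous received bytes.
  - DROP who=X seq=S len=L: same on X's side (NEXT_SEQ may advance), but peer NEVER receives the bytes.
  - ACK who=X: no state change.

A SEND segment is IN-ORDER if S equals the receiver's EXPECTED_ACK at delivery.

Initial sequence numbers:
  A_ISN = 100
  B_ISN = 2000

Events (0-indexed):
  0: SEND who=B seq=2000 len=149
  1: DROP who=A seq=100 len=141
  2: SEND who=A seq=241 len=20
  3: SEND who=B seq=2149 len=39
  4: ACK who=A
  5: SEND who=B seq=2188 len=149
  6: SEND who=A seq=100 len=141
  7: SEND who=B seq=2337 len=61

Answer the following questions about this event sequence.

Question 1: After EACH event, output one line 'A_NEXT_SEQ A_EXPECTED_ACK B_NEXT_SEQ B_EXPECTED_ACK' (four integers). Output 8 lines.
100 2149 2149 100
241 2149 2149 100
261 2149 2149 100
261 2188 2188 100
261 2188 2188 100
261 2337 2337 100
261 2337 2337 261
261 2398 2398 261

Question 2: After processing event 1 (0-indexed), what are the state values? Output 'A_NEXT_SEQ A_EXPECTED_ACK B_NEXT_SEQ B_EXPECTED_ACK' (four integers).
After event 0: A_seq=100 A_ack=2149 B_seq=2149 B_ack=100
After event 1: A_seq=241 A_ack=2149 B_seq=2149 B_ack=100

241 2149 2149 100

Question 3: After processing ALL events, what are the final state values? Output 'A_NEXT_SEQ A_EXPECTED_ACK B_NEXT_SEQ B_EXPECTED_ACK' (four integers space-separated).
After event 0: A_seq=100 A_ack=2149 B_seq=2149 B_ack=100
After event 1: A_seq=241 A_ack=2149 B_seq=2149 B_ack=100
After event 2: A_seq=261 A_ack=2149 B_seq=2149 B_ack=100
After event 3: A_seq=261 A_ack=2188 B_seq=2188 B_ack=100
After event 4: A_seq=261 A_ack=2188 B_seq=2188 B_ack=100
After event 5: A_seq=261 A_ack=2337 B_seq=2337 B_ack=100
After event 6: A_seq=261 A_ack=2337 B_seq=2337 B_ack=261
After event 7: A_seq=261 A_ack=2398 B_seq=2398 B_ack=261

Answer: 261 2398 2398 261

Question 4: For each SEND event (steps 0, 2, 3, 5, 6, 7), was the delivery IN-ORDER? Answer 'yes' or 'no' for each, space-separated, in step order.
Answer: yes no yes yes yes yes

Derivation:
Step 0: SEND seq=2000 -> in-order
Step 2: SEND seq=241 -> out-of-order
Step 3: SEND seq=2149 -> in-order
Step 5: SEND seq=2188 -> in-order
Step 6: SEND seq=100 -> in-order
Step 7: SEND seq=2337 -> in-order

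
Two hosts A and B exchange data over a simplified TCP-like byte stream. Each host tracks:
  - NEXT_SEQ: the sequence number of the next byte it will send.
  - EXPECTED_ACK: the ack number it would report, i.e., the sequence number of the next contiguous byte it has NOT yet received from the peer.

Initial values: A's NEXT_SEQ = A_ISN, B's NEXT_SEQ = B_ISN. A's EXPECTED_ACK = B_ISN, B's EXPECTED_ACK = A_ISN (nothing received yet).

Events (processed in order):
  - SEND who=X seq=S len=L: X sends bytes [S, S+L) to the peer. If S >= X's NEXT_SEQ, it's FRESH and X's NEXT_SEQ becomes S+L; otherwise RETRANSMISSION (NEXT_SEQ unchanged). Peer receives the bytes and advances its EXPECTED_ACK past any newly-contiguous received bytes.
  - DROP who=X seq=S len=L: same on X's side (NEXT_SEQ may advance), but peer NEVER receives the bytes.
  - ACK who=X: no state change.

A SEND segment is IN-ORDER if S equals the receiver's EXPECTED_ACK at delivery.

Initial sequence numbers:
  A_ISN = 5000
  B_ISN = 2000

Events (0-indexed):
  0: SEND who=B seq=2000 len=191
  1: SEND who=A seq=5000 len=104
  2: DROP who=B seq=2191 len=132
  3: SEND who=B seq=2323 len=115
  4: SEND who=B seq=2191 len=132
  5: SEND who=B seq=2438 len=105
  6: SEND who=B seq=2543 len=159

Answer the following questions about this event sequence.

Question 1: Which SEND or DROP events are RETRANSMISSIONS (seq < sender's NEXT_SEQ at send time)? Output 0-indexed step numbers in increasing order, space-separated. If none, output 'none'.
Answer: 4

Derivation:
Step 0: SEND seq=2000 -> fresh
Step 1: SEND seq=5000 -> fresh
Step 2: DROP seq=2191 -> fresh
Step 3: SEND seq=2323 -> fresh
Step 4: SEND seq=2191 -> retransmit
Step 5: SEND seq=2438 -> fresh
Step 6: SEND seq=2543 -> fresh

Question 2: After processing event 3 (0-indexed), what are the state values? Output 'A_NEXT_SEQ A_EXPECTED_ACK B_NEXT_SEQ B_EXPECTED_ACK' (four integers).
After event 0: A_seq=5000 A_ack=2191 B_seq=2191 B_ack=5000
After event 1: A_seq=5104 A_ack=2191 B_seq=2191 B_ack=5104
After event 2: A_seq=5104 A_ack=2191 B_seq=2323 B_ack=5104
After event 3: A_seq=5104 A_ack=2191 B_seq=2438 B_ack=5104

5104 2191 2438 5104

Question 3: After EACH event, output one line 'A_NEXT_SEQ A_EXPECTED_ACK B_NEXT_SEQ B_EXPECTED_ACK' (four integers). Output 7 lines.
5000 2191 2191 5000
5104 2191 2191 5104
5104 2191 2323 5104
5104 2191 2438 5104
5104 2438 2438 5104
5104 2543 2543 5104
5104 2702 2702 5104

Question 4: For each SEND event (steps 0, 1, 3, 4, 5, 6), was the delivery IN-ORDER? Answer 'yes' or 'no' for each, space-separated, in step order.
Answer: yes yes no yes yes yes

Derivation:
Step 0: SEND seq=2000 -> in-order
Step 1: SEND seq=5000 -> in-order
Step 3: SEND seq=2323 -> out-of-order
Step 4: SEND seq=2191 -> in-order
Step 5: SEND seq=2438 -> in-order
Step 6: SEND seq=2543 -> in-order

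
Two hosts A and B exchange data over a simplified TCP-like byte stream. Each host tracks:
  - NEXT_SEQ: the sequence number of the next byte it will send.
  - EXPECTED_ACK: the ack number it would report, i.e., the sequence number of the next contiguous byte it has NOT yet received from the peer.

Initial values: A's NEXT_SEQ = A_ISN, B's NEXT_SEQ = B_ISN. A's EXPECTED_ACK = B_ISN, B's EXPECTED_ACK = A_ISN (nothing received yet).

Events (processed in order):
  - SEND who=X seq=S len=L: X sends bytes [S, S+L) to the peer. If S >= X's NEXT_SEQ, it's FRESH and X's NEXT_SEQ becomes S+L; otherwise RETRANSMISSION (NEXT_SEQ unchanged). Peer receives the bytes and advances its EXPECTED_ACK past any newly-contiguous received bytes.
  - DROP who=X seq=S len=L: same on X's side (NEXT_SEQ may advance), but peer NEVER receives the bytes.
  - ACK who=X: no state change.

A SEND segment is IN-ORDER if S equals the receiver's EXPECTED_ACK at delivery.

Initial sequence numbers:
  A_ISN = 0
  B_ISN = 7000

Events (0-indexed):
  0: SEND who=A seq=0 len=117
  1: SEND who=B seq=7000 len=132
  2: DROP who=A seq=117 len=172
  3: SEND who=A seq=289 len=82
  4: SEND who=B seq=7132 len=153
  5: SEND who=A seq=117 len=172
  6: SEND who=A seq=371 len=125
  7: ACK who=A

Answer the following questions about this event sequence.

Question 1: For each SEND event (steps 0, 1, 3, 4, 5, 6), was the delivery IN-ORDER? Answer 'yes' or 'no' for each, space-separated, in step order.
Answer: yes yes no yes yes yes

Derivation:
Step 0: SEND seq=0 -> in-order
Step 1: SEND seq=7000 -> in-order
Step 3: SEND seq=289 -> out-of-order
Step 4: SEND seq=7132 -> in-order
Step 5: SEND seq=117 -> in-order
Step 6: SEND seq=371 -> in-order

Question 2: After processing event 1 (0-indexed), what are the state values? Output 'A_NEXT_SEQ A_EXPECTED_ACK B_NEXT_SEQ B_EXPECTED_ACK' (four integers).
After event 0: A_seq=117 A_ack=7000 B_seq=7000 B_ack=117
After event 1: A_seq=117 A_ack=7132 B_seq=7132 B_ack=117

117 7132 7132 117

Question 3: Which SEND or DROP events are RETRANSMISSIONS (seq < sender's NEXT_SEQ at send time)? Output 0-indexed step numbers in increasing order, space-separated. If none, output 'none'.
Step 0: SEND seq=0 -> fresh
Step 1: SEND seq=7000 -> fresh
Step 2: DROP seq=117 -> fresh
Step 3: SEND seq=289 -> fresh
Step 4: SEND seq=7132 -> fresh
Step 5: SEND seq=117 -> retransmit
Step 6: SEND seq=371 -> fresh

Answer: 5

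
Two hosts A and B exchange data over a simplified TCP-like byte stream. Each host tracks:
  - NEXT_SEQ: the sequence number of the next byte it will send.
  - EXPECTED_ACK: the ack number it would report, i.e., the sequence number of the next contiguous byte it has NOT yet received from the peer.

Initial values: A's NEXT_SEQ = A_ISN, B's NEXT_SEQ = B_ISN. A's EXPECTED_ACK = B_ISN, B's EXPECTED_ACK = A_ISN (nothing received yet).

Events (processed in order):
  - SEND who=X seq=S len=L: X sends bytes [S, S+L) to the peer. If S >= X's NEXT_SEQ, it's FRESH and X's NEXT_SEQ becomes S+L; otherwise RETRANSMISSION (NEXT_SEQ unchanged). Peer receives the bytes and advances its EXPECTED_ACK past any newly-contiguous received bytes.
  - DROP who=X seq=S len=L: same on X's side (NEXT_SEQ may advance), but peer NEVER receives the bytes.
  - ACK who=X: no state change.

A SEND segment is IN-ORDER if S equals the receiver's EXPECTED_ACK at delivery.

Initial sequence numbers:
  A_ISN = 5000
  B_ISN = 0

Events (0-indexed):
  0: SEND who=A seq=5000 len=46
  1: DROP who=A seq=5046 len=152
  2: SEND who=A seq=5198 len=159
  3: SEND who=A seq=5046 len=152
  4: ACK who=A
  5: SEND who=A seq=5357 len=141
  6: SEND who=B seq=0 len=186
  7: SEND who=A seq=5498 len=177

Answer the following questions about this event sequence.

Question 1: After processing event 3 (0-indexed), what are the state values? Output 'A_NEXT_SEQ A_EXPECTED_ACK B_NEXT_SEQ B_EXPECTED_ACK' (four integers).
After event 0: A_seq=5046 A_ack=0 B_seq=0 B_ack=5046
After event 1: A_seq=5198 A_ack=0 B_seq=0 B_ack=5046
After event 2: A_seq=5357 A_ack=0 B_seq=0 B_ack=5046
After event 3: A_seq=5357 A_ack=0 B_seq=0 B_ack=5357

5357 0 0 5357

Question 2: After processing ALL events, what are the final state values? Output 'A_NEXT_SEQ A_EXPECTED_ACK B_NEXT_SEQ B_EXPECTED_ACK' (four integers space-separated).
After event 0: A_seq=5046 A_ack=0 B_seq=0 B_ack=5046
After event 1: A_seq=5198 A_ack=0 B_seq=0 B_ack=5046
After event 2: A_seq=5357 A_ack=0 B_seq=0 B_ack=5046
After event 3: A_seq=5357 A_ack=0 B_seq=0 B_ack=5357
After event 4: A_seq=5357 A_ack=0 B_seq=0 B_ack=5357
After event 5: A_seq=5498 A_ack=0 B_seq=0 B_ack=5498
After event 6: A_seq=5498 A_ack=186 B_seq=186 B_ack=5498
After event 7: A_seq=5675 A_ack=186 B_seq=186 B_ack=5675

Answer: 5675 186 186 5675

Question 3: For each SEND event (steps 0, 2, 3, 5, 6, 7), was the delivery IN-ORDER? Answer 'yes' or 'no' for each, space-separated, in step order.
Step 0: SEND seq=5000 -> in-order
Step 2: SEND seq=5198 -> out-of-order
Step 3: SEND seq=5046 -> in-order
Step 5: SEND seq=5357 -> in-order
Step 6: SEND seq=0 -> in-order
Step 7: SEND seq=5498 -> in-order

Answer: yes no yes yes yes yes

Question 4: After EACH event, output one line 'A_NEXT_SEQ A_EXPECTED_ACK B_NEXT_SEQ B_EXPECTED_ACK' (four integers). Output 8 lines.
5046 0 0 5046
5198 0 0 5046
5357 0 0 5046
5357 0 0 5357
5357 0 0 5357
5498 0 0 5498
5498 186 186 5498
5675 186 186 5675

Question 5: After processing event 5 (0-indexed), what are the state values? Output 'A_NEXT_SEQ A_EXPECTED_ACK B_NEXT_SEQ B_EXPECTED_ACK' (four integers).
After event 0: A_seq=5046 A_ack=0 B_seq=0 B_ack=5046
After event 1: A_seq=5198 A_ack=0 B_seq=0 B_ack=5046
After event 2: A_seq=5357 A_ack=0 B_seq=0 B_ack=5046
After event 3: A_seq=5357 A_ack=0 B_seq=0 B_ack=5357
After event 4: A_seq=5357 A_ack=0 B_seq=0 B_ack=5357
After event 5: A_seq=5498 A_ack=0 B_seq=0 B_ack=5498

5498 0 0 5498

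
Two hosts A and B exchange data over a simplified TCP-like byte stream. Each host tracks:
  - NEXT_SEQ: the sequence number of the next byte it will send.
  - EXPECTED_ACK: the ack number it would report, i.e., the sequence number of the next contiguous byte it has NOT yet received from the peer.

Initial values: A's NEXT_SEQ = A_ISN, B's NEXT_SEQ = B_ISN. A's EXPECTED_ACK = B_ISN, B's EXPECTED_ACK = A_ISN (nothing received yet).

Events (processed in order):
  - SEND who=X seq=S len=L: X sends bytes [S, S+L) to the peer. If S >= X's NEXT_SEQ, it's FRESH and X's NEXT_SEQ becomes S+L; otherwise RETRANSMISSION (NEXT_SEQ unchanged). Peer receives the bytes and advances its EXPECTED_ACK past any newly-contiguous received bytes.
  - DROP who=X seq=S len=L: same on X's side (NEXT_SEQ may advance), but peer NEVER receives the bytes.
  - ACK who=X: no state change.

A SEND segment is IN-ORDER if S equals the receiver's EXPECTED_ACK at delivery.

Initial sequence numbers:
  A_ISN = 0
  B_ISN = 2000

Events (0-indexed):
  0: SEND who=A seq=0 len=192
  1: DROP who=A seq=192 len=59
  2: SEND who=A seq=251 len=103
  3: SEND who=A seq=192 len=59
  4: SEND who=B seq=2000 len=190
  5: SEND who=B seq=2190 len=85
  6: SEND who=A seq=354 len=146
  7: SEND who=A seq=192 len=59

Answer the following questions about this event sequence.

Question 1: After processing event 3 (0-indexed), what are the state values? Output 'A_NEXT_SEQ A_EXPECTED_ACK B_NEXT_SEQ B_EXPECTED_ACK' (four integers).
After event 0: A_seq=192 A_ack=2000 B_seq=2000 B_ack=192
After event 1: A_seq=251 A_ack=2000 B_seq=2000 B_ack=192
After event 2: A_seq=354 A_ack=2000 B_seq=2000 B_ack=192
After event 3: A_seq=354 A_ack=2000 B_seq=2000 B_ack=354

354 2000 2000 354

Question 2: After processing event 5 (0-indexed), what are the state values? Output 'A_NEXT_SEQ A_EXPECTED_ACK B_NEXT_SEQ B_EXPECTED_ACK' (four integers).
After event 0: A_seq=192 A_ack=2000 B_seq=2000 B_ack=192
After event 1: A_seq=251 A_ack=2000 B_seq=2000 B_ack=192
After event 2: A_seq=354 A_ack=2000 B_seq=2000 B_ack=192
After event 3: A_seq=354 A_ack=2000 B_seq=2000 B_ack=354
After event 4: A_seq=354 A_ack=2190 B_seq=2190 B_ack=354
After event 5: A_seq=354 A_ack=2275 B_seq=2275 B_ack=354

354 2275 2275 354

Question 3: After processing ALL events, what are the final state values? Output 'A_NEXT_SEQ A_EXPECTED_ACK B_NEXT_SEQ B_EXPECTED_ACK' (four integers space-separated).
Answer: 500 2275 2275 500

Derivation:
After event 0: A_seq=192 A_ack=2000 B_seq=2000 B_ack=192
After event 1: A_seq=251 A_ack=2000 B_seq=2000 B_ack=192
After event 2: A_seq=354 A_ack=2000 B_seq=2000 B_ack=192
After event 3: A_seq=354 A_ack=2000 B_seq=2000 B_ack=354
After event 4: A_seq=354 A_ack=2190 B_seq=2190 B_ack=354
After event 5: A_seq=354 A_ack=2275 B_seq=2275 B_ack=354
After event 6: A_seq=500 A_ack=2275 B_seq=2275 B_ack=500
After event 7: A_seq=500 A_ack=2275 B_seq=2275 B_ack=500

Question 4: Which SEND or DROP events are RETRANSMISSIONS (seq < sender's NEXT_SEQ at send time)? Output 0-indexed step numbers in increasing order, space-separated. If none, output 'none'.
Step 0: SEND seq=0 -> fresh
Step 1: DROP seq=192 -> fresh
Step 2: SEND seq=251 -> fresh
Step 3: SEND seq=192 -> retransmit
Step 4: SEND seq=2000 -> fresh
Step 5: SEND seq=2190 -> fresh
Step 6: SEND seq=354 -> fresh
Step 7: SEND seq=192 -> retransmit

Answer: 3 7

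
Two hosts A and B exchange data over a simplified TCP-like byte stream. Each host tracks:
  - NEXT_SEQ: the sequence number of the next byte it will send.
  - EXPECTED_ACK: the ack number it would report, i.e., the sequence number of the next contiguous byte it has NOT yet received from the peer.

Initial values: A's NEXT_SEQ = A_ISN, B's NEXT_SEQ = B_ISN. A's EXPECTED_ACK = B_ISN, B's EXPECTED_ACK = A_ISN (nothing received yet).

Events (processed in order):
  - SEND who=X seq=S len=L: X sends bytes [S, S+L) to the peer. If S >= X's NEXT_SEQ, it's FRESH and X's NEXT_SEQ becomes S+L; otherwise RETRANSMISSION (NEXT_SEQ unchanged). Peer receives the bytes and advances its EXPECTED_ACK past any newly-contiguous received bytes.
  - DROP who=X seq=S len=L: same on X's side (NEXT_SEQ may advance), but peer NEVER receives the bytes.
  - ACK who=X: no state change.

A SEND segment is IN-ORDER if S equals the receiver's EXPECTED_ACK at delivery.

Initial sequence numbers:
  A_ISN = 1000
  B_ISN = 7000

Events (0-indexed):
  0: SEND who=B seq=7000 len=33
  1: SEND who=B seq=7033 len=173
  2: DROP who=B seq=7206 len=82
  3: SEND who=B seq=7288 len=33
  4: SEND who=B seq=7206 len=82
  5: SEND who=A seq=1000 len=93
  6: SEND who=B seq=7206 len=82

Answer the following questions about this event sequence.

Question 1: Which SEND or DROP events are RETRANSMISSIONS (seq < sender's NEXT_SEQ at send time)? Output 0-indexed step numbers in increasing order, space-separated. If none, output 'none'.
Step 0: SEND seq=7000 -> fresh
Step 1: SEND seq=7033 -> fresh
Step 2: DROP seq=7206 -> fresh
Step 3: SEND seq=7288 -> fresh
Step 4: SEND seq=7206 -> retransmit
Step 5: SEND seq=1000 -> fresh
Step 6: SEND seq=7206 -> retransmit

Answer: 4 6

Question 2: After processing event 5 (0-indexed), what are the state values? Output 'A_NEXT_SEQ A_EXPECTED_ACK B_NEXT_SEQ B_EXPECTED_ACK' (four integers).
After event 0: A_seq=1000 A_ack=7033 B_seq=7033 B_ack=1000
After event 1: A_seq=1000 A_ack=7206 B_seq=7206 B_ack=1000
After event 2: A_seq=1000 A_ack=7206 B_seq=7288 B_ack=1000
After event 3: A_seq=1000 A_ack=7206 B_seq=7321 B_ack=1000
After event 4: A_seq=1000 A_ack=7321 B_seq=7321 B_ack=1000
After event 5: A_seq=1093 A_ack=7321 B_seq=7321 B_ack=1093

1093 7321 7321 1093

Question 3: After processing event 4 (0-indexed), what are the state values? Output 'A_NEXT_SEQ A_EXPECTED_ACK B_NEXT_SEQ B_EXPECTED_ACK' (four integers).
After event 0: A_seq=1000 A_ack=7033 B_seq=7033 B_ack=1000
After event 1: A_seq=1000 A_ack=7206 B_seq=7206 B_ack=1000
After event 2: A_seq=1000 A_ack=7206 B_seq=7288 B_ack=1000
After event 3: A_seq=1000 A_ack=7206 B_seq=7321 B_ack=1000
After event 4: A_seq=1000 A_ack=7321 B_seq=7321 B_ack=1000

1000 7321 7321 1000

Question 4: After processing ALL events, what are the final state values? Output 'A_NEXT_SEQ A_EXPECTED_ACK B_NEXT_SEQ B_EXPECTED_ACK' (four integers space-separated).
After event 0: A_seq=1000 A_ack=7033 B_seq=7033 B_ack=1000
After event 1: A_seq=1000 A_ack=7206 B_seq=7206 B_ack=1000
After event 2: A_seq=1000 A_ack=7206 B_seq=7288 B_ack=1000
After event 3: A_seq=1000 A_ack=7206 B_seq=7321 B_ack=1000
After event 4: A_seq=1000 A_ack=7321 B_seq=7321 B_ack=1000
After event 5: A_seq=1093 A_ack=7321 B_seq=7321 B_ack=1093
After event 6: A_seq=1093 A_ack=7321 B_seq=7321 B_ack=1093

Answer: 1093 7321 7321 1093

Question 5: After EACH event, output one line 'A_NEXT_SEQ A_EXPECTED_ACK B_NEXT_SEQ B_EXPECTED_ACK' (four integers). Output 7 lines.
1000 7033 7033 1000
1000 7206 7206 1000
1000 7206 7288 1000
1000 7206 7321 1000
1000 7321 7321 1000
1093 7321 7321 1093
1093 7321 7321 1093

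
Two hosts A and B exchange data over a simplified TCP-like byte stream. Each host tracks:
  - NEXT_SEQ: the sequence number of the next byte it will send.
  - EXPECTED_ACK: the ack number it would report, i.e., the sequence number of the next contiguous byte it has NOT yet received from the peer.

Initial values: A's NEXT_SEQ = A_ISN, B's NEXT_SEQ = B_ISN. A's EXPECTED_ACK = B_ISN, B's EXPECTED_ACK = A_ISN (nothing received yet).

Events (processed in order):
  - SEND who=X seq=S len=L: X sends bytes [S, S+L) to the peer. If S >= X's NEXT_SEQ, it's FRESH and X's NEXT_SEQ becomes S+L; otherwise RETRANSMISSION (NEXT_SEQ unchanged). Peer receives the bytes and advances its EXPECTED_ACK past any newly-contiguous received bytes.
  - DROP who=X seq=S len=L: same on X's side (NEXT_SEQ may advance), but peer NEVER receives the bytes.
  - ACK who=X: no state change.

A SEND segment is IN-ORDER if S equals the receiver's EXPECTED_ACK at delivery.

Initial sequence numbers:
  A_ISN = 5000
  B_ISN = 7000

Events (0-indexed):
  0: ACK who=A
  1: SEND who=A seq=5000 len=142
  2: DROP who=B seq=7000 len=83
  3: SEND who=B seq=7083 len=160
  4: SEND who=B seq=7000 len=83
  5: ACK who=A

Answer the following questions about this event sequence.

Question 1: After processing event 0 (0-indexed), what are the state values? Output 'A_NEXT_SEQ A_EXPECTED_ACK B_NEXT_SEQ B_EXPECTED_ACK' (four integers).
After event 0: A_seq=5000 A_ack=7000 B_seq=7000 B_ack=5000

5000 7000 7000 5000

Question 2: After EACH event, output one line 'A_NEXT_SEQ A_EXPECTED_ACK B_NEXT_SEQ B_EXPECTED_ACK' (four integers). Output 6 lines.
5000 7000 7000 5000
5142 7000 7000 5142
5142 7000 7083 5142
5142 7000 7243 5142
5142 7243 7243 5142
5142 7243 7243 5142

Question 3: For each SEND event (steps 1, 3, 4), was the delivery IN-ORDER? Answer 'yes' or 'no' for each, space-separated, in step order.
Step 1: SEND seq=5000 -> in-order
Step 3: SEND seq=7083 -> out-of-order
Step 4: SEND seq=7000 -> in-order

Answer: yes no yes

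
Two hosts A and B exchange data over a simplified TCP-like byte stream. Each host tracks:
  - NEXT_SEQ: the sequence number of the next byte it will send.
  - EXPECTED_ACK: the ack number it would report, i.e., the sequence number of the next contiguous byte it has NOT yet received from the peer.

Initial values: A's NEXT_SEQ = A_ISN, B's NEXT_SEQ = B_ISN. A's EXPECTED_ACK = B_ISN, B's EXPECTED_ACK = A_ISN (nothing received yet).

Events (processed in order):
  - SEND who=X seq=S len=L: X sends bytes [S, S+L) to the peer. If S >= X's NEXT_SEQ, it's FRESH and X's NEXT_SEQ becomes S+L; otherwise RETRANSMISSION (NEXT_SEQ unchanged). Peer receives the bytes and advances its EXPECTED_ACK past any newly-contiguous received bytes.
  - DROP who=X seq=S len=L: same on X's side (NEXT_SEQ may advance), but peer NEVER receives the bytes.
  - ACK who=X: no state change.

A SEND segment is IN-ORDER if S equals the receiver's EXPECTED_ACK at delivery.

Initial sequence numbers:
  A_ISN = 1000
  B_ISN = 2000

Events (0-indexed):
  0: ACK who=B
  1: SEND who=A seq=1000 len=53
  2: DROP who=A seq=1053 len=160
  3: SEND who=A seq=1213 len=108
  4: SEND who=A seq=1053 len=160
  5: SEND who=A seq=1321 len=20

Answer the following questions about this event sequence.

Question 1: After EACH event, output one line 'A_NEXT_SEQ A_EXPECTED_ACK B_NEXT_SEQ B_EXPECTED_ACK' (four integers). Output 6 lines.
1000 2000 2000 1000
1053 2000 2000 1053
1213 2000 2000 1053
1321 2000 2000 1053
1321 2000 2000 1321
1341 2000 2000 1341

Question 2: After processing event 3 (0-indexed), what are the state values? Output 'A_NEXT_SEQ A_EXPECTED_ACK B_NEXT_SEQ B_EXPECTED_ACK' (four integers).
After event 0: A_seq=1000 A_ack=2000 B_seq=2000 B_ack=1000
After event 1: A_seq=1053 A_ack=2000 B_seq=2000 B_ack=1053
After event 2: A_seq=1213 A_ack=2000 B_seq=2000 B_ack=1053
After event 3: A_seq=1321 A_ack=2000 B_seq=2000 B_ack=1053

1321 2000 2000 1053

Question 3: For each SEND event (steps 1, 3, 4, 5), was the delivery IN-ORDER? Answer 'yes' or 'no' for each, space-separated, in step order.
Step 1: SEND seq=1000 -> in-order
Step 3: SEND seq=1213 -> out-of-order
Step 4: SEND seq=1053 -> in-order
Step 5: SEND seq=1321 -> in-order

Answer: yes no yes yes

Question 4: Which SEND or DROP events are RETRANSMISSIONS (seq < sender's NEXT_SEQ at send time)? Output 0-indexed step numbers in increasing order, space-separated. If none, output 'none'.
Answer: 4

Derivation:
Step 1: SEND seq=1000 -> fresh
Step 2: DROP seq=1053 -> fresh
Step 3: SEND seq=1213 -> fresh
Step 4: SEND seq=1053 -> retransmit
Step 5: SEND seq=1321 -> fresh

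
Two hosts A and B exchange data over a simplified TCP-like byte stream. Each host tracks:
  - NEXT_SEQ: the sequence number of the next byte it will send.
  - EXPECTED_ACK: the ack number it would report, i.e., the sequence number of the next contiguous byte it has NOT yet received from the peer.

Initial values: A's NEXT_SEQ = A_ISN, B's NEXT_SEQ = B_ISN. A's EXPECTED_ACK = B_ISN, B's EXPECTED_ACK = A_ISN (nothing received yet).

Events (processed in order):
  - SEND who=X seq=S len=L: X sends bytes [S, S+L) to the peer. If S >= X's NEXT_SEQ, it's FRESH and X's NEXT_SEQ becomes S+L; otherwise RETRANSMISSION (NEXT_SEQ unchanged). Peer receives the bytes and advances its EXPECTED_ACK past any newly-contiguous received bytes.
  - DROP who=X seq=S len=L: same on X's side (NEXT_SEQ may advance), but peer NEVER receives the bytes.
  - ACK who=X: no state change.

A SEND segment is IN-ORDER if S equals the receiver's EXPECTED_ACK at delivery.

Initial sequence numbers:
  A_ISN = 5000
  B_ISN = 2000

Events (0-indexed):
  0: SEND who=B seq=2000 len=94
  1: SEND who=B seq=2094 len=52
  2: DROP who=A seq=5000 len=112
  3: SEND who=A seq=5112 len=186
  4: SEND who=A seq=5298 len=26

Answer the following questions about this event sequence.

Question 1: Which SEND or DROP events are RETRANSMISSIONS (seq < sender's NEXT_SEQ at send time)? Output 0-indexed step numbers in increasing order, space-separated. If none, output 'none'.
Answer: none

Derivation:
Step 0: SEND seq=2000 -> fresh
Step 1: SEND seq=2094 -> fresh
Step 2: DROP seq=5000 -> fresh
Step 3: SEND seq=5112 -> fresh
Step 4: SEND seq=5298 -> fresh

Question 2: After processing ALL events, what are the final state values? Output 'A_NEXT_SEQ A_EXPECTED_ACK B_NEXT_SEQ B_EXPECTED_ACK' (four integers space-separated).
Answer: 5324 2146 2146 5000

Derivation:
After event 0: A_seq=5000 A_ack=2094 B_seq=2094 B_ack=5000
After event 1: A_seq=5000 A_ack=2146 B_seq=2146 B_ack=5000
After event 2: A_seq=5112 A_ack=2146 B_seq=2146 B_ack=5000
After event 3: A_seq=5298 A_ack=2146 B_seq=2146 B_ack=5000
After event 4: A_seq=5324 A_ack=2146 B_seq=2146 B_ack=5000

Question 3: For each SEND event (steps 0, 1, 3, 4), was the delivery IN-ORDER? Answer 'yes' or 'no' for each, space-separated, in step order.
Step 0: SEND seq=2000 -> in-order
Step 1: SEND seq=2094 -> in-order
Step 3: SEND seq=5112 -> out-of-order
Step 4: SEND seq=5298 -> out-of-order

Answer: yes yes no no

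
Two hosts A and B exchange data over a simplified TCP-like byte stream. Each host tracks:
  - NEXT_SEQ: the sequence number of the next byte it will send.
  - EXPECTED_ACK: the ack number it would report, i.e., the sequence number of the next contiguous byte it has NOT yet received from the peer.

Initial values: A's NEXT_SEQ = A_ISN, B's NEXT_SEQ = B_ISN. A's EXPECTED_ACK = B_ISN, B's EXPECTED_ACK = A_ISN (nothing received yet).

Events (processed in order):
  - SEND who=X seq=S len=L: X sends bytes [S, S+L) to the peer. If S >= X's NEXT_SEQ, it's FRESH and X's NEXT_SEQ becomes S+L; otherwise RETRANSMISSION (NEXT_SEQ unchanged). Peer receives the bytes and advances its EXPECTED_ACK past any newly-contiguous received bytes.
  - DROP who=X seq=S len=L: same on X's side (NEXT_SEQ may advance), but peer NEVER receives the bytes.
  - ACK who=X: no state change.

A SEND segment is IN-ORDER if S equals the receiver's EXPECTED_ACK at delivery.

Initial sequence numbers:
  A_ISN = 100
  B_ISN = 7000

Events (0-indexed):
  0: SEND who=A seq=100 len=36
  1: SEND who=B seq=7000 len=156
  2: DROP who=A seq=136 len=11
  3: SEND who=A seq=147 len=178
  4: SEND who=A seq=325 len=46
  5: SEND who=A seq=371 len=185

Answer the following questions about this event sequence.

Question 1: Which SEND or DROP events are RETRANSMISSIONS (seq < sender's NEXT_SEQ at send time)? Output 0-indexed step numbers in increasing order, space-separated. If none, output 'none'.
Step 0: SEND seq=100 -> fresh
Step 1: SEND seq=7000 -> fresh
Step 2: DROP seq=136 -> fresh
Step 3: SEND seq=147 -> fresh
Step 4: SEND seq=325 -> fresh
Step 5: SEND seq=371 -> fresh

Answer: none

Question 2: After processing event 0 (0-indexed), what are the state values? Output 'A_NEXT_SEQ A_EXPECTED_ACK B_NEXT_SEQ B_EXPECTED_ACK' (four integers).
After event 0: A_seq=136 A_ack=7000 B_seq=7000 B_ack=136

136 7000 7000 136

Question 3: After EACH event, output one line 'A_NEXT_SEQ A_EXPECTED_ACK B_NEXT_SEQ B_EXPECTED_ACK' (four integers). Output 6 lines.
136 7000 7000 136
136 7156 7156 136
147 7156 7156 136
325 7156 7156 136
371 7156 7156 136
556 7156 7156 136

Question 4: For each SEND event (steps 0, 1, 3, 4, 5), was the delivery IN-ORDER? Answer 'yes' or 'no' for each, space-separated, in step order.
Step 0: SEND seq=100 -> in-order
Step 1: SEND seq=7000 -> in-order
Step 3: SEND seq=147 -> out-of-order
Step 4: SEND seq=325 -> out-of-order
Step 5: SEND seq=371 -> out-of-order

Answer: yes yes no no no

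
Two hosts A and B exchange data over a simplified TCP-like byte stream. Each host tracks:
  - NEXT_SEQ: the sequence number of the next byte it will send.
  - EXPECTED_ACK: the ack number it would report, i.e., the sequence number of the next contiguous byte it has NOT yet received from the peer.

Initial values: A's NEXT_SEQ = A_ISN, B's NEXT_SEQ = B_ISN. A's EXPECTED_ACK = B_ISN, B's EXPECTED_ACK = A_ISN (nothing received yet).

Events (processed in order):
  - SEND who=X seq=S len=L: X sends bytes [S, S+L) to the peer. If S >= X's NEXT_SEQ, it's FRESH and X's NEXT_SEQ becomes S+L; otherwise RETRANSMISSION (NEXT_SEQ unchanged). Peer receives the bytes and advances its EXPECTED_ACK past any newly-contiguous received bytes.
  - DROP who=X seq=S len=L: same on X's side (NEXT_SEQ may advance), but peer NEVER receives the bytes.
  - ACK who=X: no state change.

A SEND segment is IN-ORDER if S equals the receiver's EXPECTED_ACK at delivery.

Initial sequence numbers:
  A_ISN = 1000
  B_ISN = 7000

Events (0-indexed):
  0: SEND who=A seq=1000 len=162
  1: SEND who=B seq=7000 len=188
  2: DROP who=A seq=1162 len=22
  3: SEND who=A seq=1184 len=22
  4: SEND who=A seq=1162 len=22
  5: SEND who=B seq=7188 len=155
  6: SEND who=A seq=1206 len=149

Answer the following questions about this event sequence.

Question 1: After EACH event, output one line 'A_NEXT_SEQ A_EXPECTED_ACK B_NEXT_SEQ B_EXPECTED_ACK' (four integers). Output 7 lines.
1162 7000 7000 1162
1162 7188 7188 1162
1184 7188 7188 1162
1206 7188 7188 1162
1206 7188 7188 1206
1206 7343 7343 1206
1355 7343 7343 1355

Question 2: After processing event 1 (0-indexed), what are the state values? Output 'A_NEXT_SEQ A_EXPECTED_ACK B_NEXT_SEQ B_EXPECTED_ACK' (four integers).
After event 0: A_seq=1162 A_ack=7000 B_seq=7000 B_ack=1162
After event 1: A_seq=1162 A_ack=7188 B_seq=7188 B_ack=1162

1162 7188 7188 1162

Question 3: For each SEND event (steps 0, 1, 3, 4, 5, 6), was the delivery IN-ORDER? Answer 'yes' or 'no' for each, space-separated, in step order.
Step 0: SEND seq=1000 -> in-order
Step 1: SEND seq=7000 -> in-order
Step 3: SEND seq=1184 -> out-of-order
Step 4: SEND seq=1162 -> in-order
Step 5: SEND seq=7188 -> in-order
Step 6: SEND seq=1206 -> in-order

Answer: yes yes no yes yes yes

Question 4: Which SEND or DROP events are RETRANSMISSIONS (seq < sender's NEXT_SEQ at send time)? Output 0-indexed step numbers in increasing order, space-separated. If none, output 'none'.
Answer: 4

Derivation:
Step 0: SEND seq=1000 -> fresh
Step 1: SEND seq=7000 -> fresh
Step 2: DROP seq=1162 -> fresh
Step 3: SEND seq=1184 -> fresh
Step 4: SEND seq=1162 -> retransmit
Step 5: SEND seq=7188 -> fresh
Step 6: SEND seq=1206 -> fresh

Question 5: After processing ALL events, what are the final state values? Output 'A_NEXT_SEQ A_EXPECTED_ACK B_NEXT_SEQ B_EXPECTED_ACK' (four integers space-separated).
Answer: 1355 7343 7343 1355

Derivation:
After event 0: A_seq=1162 A_ack=7000 B_seq=7000 B_ack=1162
After event 1: A_seq=1162 A_ack=7188 B_seq=7188 B_ack=1162
After event 2: A_seq=1184 A_ack=7188 B_seq=7188 B_ack=1162
After event 3: A_seq=1206 A_ack=7188 B_seq=7188 B_ack=1162
After event 4: A_seq=1206 A_ack=7188 B_seq=7188 B_ack=1206
After event 5: A_seq=1206 A_ack=7343 B_seq=7343 B_ack=1206
After event 6: A_seq=1355 A_ack=7343 B_seq=7343 B_ack=1355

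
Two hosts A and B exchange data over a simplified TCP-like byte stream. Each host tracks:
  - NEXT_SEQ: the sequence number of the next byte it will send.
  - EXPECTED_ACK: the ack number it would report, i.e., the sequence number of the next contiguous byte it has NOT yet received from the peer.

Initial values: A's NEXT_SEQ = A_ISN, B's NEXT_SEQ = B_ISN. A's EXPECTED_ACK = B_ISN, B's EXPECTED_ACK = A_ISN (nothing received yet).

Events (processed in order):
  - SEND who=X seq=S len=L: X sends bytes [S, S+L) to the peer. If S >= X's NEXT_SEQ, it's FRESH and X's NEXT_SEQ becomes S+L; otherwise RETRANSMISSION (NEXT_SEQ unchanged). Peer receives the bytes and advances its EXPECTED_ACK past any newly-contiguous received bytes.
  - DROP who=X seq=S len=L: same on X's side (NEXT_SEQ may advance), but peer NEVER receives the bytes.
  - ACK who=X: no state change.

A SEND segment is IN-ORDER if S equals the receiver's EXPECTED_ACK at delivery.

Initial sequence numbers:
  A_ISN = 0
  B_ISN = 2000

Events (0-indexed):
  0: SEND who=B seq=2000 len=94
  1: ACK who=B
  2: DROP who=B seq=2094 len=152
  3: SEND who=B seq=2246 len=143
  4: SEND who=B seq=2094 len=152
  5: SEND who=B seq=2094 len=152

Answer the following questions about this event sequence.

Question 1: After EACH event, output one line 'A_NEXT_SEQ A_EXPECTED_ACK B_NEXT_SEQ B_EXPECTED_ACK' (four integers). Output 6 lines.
0 2094 2094 0
0 2094 2094 0
0 2094 2246 0
0 2094 2389 0
0 2389 2389 0
0 2389 2389 0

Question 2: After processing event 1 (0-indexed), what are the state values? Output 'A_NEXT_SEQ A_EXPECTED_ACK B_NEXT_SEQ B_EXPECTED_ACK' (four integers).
After event 0: A_seq=0 A_ack=2094 B_seq=2094 B_ack=0
After event 1: A_seq=0 A_ack=2094 B_seq=2094 B_ack=0

0 2094 2094 0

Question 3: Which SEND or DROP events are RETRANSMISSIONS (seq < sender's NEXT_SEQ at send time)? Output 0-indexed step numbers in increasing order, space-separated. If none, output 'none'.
Step 0: SEND seq=2000 -> fresh
Step 2: DROP seq=2094 -> fresh
Step 3: SEND seq=2246 -> fresh
Step 4: SEND seq=2094 -> retransmit
Step 5: SEND seq=2094 -> retransmit

Answer: 4 5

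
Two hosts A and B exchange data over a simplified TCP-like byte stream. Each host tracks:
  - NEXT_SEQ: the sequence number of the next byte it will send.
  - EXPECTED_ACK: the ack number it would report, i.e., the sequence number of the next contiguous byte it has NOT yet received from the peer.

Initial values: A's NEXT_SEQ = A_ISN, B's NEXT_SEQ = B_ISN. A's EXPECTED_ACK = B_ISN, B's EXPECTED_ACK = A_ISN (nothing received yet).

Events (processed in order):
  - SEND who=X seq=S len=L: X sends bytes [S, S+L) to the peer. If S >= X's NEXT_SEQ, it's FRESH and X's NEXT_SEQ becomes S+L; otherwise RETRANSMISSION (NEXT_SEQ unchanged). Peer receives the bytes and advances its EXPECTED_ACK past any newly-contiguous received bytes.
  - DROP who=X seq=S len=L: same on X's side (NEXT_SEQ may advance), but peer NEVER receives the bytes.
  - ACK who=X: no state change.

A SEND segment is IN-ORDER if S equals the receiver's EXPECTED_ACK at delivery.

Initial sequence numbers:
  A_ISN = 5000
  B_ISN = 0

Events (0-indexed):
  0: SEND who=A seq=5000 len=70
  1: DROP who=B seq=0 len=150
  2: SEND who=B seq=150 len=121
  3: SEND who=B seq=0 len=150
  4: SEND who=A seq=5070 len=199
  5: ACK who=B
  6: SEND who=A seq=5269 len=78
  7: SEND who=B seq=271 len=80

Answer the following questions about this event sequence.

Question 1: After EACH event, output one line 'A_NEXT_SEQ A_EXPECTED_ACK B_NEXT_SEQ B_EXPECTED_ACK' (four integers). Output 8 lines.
5070 0 0 5070
5070 0 150 5070
5070 0 271 5070
5070 271 271 5070
5269 271 271 5269
5269 271 271 5269
5347 271 271 5347
5347 351 351 5347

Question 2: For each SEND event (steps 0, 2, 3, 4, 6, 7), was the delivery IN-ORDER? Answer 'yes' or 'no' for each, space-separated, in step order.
Answer: yes no yes yes yes yes

Derivation:
Step 0: SEND seq=5000 -> in-order
Step 2: SEND seq=150 -> out-of-order
Step 3: SEND seq=0 -> in-order
Step 4: SEND seq=5070 -> in-order
Step 6: SEND seq=5269 -> in-order
Step 7: SEND seq=271 -> in-order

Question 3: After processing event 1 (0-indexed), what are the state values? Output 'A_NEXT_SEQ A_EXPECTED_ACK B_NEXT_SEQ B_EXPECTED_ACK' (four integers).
After event 0: A_seq=5070 A_ack=0 B_seq=0 B_ack=5070
After event 1: A_seq=5070 A_ack=0 B_seq=150 B_ack=5070

5070 0 150 5070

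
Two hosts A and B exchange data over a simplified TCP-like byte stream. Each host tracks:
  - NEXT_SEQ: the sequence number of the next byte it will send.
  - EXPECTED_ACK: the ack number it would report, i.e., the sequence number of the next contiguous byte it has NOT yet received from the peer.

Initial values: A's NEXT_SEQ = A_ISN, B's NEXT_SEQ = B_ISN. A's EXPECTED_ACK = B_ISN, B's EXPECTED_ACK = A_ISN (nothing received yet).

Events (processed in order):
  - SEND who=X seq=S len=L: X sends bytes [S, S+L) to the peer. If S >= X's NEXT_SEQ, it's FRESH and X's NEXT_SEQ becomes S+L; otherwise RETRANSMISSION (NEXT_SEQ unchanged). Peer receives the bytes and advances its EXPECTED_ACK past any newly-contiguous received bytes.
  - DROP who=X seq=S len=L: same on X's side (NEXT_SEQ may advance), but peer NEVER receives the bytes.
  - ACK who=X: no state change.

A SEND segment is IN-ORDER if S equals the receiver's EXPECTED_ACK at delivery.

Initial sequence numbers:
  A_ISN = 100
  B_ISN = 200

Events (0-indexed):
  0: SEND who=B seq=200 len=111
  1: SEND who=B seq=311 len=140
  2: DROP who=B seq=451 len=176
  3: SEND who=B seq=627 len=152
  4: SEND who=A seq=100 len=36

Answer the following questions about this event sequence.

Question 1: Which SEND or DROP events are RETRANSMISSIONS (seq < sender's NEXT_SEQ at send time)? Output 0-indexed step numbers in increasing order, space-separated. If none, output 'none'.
Step 0: SEND seq=200 -> fresh
Step 1: SEND seq=311 -> fresh
Step 2: DROP seq=451 -> fresh
Step 3: SEND seq=627 -> fresh
Step 4: SEND seq=100 -> fresh

Answer: none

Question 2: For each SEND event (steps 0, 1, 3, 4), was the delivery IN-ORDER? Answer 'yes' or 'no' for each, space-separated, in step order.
Step 0: SEND seq=200 -> in-order
Step 1: SEND seq=311 -> in-order
Step 3: SEND seq=627 -> out-of-order
Step 4: SEND seq=100 -> in-order

Answer: yes yes no yes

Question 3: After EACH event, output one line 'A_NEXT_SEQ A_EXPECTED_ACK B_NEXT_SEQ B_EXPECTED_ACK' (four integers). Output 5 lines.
100 311 311 100
100 451 451 100
100 451 627 100
100 451 779 100
136 451 779 136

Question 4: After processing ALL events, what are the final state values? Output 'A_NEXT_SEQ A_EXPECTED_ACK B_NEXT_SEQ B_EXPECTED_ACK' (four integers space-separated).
Answer: 136 451 779 136

Derivation:
After event 0: A_seq=100 A_ack=311 B_seq=311 B_ack=100
After event 1: A_seq=100 A_ack=451 B_seq=451 B_ack=100
After event 2: A_seq=100 A_ack=451 B_seq=627 B_ack=100
After event 3: A_seq=100 A_ack=451 B_seq=779 B_ack=100
After event 4: A_seq=136 A_ack=451 B_seq=779 B_ack=136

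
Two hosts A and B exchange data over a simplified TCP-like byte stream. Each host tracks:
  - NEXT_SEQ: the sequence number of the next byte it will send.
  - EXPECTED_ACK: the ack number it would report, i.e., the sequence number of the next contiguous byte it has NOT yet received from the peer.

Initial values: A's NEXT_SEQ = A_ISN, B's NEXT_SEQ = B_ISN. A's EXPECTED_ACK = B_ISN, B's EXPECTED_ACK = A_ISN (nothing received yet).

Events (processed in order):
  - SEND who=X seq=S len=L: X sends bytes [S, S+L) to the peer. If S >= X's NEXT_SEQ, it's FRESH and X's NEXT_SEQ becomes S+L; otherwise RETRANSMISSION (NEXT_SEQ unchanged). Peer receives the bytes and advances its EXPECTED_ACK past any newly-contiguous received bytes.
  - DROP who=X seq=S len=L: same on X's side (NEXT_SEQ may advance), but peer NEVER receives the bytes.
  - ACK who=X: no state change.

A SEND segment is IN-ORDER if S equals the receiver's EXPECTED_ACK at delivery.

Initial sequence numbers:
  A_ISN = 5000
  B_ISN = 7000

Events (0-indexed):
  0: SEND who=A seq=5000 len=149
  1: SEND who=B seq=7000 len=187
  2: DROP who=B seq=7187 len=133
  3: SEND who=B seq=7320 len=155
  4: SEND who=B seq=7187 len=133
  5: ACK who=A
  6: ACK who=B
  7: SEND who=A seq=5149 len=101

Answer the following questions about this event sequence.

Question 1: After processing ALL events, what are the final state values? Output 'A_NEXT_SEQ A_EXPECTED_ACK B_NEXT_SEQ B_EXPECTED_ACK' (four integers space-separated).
After event 0: A_seq=5149 A_ack=7000 B_seq=7000 B_ack=5149
After event 1: A_seq=5149 A_ack=7187 B_seq=7187 B_ack=5149
After event 2: A_seq=5149 A_ack=7187 B_seq=7320 B_ack=5149
After event 3: A_seq=5149 A_ack=7187 B_seq=7475 B_ack=5149
After event 4: A_seq=5149 A_ack=7475 B_seq=7475 B_ack=5149
After event 5: A_seq=5149 A_ack=7475 B_seq=7475 B_ack=5149
After event 6: A_seq=5149 A_ack=7475 B_seq=7475 B_ack=5149
After event 7: A_seq=5250 A_ack=7475 B_seq=7475 B_ack=5250

Answer: 5250 7475 7475 5250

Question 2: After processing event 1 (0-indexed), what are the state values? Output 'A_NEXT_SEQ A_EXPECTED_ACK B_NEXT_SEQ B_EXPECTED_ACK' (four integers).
After event 0: A_seq=5149 A_ack=7000 B_seq=7000 B_ack=5149
After event 1: A_seq=5149 A_ack=7187 B_seq=7187 B_ack=5149

5149 7187 7187 5149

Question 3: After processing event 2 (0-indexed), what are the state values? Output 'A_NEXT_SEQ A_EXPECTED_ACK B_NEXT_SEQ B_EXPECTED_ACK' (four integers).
After event 0: A_seq=5149 A_ack=7000 B_seq=7000 B_ack=5149
After event 1: A_seq=5149 A_ack=7187 B_seq=7187 B_ack=5149
After event 2: A_seq=5149 A_ack=7187 B_seq=7320 B_ack=5149

5149 7187 7320 5149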